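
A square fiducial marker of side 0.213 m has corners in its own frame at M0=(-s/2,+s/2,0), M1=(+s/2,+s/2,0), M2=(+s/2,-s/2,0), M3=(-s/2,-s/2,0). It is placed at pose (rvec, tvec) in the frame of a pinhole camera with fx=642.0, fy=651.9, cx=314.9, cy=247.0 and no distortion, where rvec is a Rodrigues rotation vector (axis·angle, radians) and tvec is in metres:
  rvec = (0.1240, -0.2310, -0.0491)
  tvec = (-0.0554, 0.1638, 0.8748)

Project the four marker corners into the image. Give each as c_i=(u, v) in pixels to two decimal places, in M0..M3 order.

c0=(199.57, 455.17) c1=(351.35, 434.67) c2=(347.17, 284.97) c3=(190.21, 297.56)

Intrinsics K: fx=642.0, fy=651.9, cx=314.9, cy=247.0
Marker side s = 0.213 m; corners in marker frame (Z=0):
  M0 = (-0.1065, +0.1065, 0)
  M1 = (+0.1065, +0.1065, 0)
  M2 = (+0.1065, -0.1065, 0)
  M3 = (-0.1065, -0.1065, 0)
rvec = (0.1240, -0.2310, -0.0491), |rvec| = θ = 0.26674 rad = 15.283°
Rodrigues: sinθ=0.26358, 1−cosθ=0.03536; R = I + sinθ·[k]× + (1−cosθ)·[k]×²:
    [+0.97228 +0.03428 -0.23130]
    [-0.06276 +0.99116 -0.11690]
    [+0.22524 +0.12817 +0.96583]
t = (-0.0554, 0.1638, 0.8748) m
M0: Pc = R·M0+t = (-0.15530, +0.27604, +0.86446); u = 642.0·(-0.15530)/0.86446 + 314.9 = 199.5676, v = 651.9·(+0.27604)/0.86446 + 247.0 = 455.1663
M1: Pc = R·M1+t = (+0.05180, +0.26267, +0.91244); u = 642.0·(+0.05180)/0.91244 + 314.9 = 351.3461, v = 651.9·(+0.26267)/0.91244 + 247.0 = 434.6703
M2: Pc = R·M2+t = (+0.04450, +0.05156, +0.88514); u = 642.0·(+0.04450)/0.88514 + 314.9 = 347.1739, v = 651.9·(+0.05156)/0.88514 + 247.0 = 284.9722
M3: Pc = R·M3+t = (-0.16260, +0.06493, +0.83716); u = 642.0·(-0.16260)/0.83716 + 314.9 = 190.2066, v = 651.9·(+0.06493)/0.83716 + 247.0 = 297.5574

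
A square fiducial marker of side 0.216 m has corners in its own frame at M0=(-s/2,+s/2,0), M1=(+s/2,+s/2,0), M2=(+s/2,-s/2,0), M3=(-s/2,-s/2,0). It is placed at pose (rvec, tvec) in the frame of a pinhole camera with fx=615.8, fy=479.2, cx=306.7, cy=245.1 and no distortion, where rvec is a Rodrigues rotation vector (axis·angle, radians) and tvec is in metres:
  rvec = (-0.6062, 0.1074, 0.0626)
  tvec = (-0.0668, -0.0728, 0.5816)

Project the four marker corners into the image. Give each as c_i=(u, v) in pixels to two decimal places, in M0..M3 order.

c0=(94.60, 256.64) c1=(343.87, 262.76) c2=(355.72, 124.54) c3=(152.39, 124.98)

Intrinsics K: fx=615.8, fy=479.2, cx=306.7, cy=245.1
Marker side s = 0.216 m; corners in marker frame (Z=0):
  M0 = (-0.1080, +0.1080, 0)
  M1 = (+0.1080, +0.1080, 0)
  M2 = (+0.1080, -0.1080, 0)
  M3 = (-0.1080, -0.1080, 0)
rvec = (-0.6062, 0.1074, 0.0626), |rvec| = θ = 0.61881 rad = 35.455°
Rodrigues: sinθ=0.58007, 1−cosθ=0.18543; R = I + sinθ·[k]× + (1−cosθ)·[k]×²:
    [+0.99252 -0.09021 +0.08230]
    [+0.02715 +0.82015 +0.57150]
    [-0.11905 -0.56499 +0.81646]
t = (-0.0668, -0.0728, 0.5816) m
M0: Pc = R·M0+t = (-0.18373, +0.01284, +0.53344); u = 615.8·(-0.18373)/0.53344 + 306.7 = 94.5978, v = 479.2·(+0.01284)/0.53344 + 245.1 = 256.6379
M1: Pc = R·M1+t = (+0.03065, +0.01871, +0.50772); u = 615.8·(+0.03065)/0.50772 + 306.7 = 343.8735, v = 479.2·(+0.01871)/0.50772 + 245.1 = 262.7579
M2: Pc = R·M2+t = (+0.05013, -0.15844, +0.62976); u = 615.8·(+0.05013)/0.62976 + 306.7 = 355.7228, v = 479.2·(-0.15844)/0.62976 + 245.1 = 124.5364
M3: Pc = R·M3+t = (-0.16425, -0.16431, +0.65548); u = 615.8·(-0.16425)/0.65548 + 306.7 = 152.3928, v = 479.2·(-0.16431)/0.65548 + 245.1 = 124.9784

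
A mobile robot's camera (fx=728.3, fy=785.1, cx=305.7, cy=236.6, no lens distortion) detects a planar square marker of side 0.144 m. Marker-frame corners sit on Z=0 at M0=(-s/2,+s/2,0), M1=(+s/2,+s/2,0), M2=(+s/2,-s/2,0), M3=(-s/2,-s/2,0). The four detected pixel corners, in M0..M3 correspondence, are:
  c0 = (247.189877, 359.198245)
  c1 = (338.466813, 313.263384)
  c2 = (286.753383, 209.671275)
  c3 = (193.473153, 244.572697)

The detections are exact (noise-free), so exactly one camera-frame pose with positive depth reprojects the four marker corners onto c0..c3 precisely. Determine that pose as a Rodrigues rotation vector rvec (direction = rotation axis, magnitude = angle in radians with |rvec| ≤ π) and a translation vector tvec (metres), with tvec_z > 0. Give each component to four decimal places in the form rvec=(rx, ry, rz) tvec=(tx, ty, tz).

Intrinsics K: fx=728.3, fy=785.1, cx=305.7, cy=236.6
Marker side s = 0.144 m; corners in marker frame (Z=0):
  M0 = (-0.0720, +0.0720, 0)
  M1 = (+0.0720, +0.0720, 0)
  M2 = (+0.0720, -0.0720, 0)
  M3 = (-0.0720, -0.0720, 0)
Detected image corners:
  c0 = (247.189877, 359.198245) px
  c1 = (338.466813, 313.263384) px
  c2 = (286.753383, 209.671275) px
  c3 = (193.473153, 244.572697) px
Planar DLT: solve 8×8 A·h = b for H (H[2,2]=1):
  H  [+807.65400 +310.69177 +268.15714]
  H  [-103.87054 +697.75998 +279.95421]
  H  [+0.62569 -0.20667 +1.00000]
B = K⁻¹H; ‖b₁‖=1.100322, ‖b₂‖=1.100322; λ = 2/(‖b₁‖+‖b₂‖) = 0.908825, sign → tz>0 ⇒ λ=+0.908825
r₁ = λ·B[:,0] = (+0.76917,-0.29161,+0.56864); r₂ = λ·B[:,1] = (+0.46654,+0.86433,-0.18783)
r₃ = r₁×r₂ = (-0.43672,+0.40977,+0.80086); SVD([r₁ r₂ r₃]) → R = UVᵀ:
  R  [+0.76917 +0.46654 -0.43672]
  R  [-0.29161 +0.86433 +0.40977]
  R  [+0.56864 -0.18783 +0.80086]
t = (-0.04685, +0.05019, +0.90882) m
tr R = 2.434347; θ = arccos((tr R − 1)/2) = 0.771058 rad = 44.178°
axis k = ((R−Rᵀ)₃₂, (R−Rᵀ)₁₃, (R−Rᵀ)₂₁) / (2 sinθ) = (-0.428754, -0.721311, -0.543948)
rvec = θ·k = (-0.330595, -0.556173, -0.419416)

rvec=(-0.3306, -0.5562, -0.4194) tvec=(-0.0468, 0.0502, 0.9088)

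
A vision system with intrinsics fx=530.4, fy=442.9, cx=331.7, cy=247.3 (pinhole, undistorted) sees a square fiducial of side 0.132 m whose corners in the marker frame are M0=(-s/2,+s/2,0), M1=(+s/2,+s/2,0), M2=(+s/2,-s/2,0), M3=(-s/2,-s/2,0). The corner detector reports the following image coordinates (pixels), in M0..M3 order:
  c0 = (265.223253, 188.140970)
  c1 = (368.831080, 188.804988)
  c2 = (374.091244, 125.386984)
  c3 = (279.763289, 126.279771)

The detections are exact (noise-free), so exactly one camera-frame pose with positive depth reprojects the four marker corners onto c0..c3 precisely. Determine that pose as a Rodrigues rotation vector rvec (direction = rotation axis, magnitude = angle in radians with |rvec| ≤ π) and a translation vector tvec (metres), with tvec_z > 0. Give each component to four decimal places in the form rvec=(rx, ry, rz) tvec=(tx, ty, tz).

rvec=(-0.5426, 0.1231, 0.0609) tvec=(-0.0133, -0.1450, 0.7008)

Intrinsics K: fx=530.4, fy=442.9, cx=331.7, cy=247.3
Marker side s = 0.132 m; corners in marker frame (Z=0):
  M0 = (-0.0660, +0.0660, 0)
  M1 = (+0.0660, +0.0660, 0)
  M2 = (+0.0660, -0.0660, 0)
  M3 = (-0.0660, -0.0660, 0)
Detected image corners:
  c0 = (265.223253, 188.140970) px
  c1 = (368.831080, 188.804988) px
  c2 = (374.091244, 125.386984) px
  c3 = (279.763289, 126.279771) px
Planar DLT: solve 8×8 A·h = b for H (H[2,2]=1):
  H  [+687.01308 -310.26510 +321.59622]
  H  [-30.94898 +359.85367 +155.64631]
  H  [-0.18961 -0.72932 +1.00000]
B = K⁻¹H; ‖b₁‖=1.426967, ‖b₂‖=1.426967; λ = 2/(‖b₁‖+‖b₂‖) = 0.700787, sign → tz>0 ⇒ λ=+0.700787
r₁ = λ·B[:,0] = (+0.99081,+0.02523,-0.13288); r₂ = λ·B[:,1] = (-0.09031,+0.85477,-0.51110)
r₃ = r₁×r₂ = (+0.10069,+0.51840,+0.84919); SVD([r₁ r₂ r₃]) → R = UVᵀ:
  R  [+0.99081 -0.09031 +0.10069]
  R  [+0.02523 +0.85477 +0.51840]
  R  [-0.13288 -0.51110 +0.84919]
t = (-0.01335, -0.14502, +0.70079) m
tr R = 2.694765; θ = arccos((tr R − 1)/2) = 0.559760 rad = 32.072°
axis k = ((R−Rᵀ)₃₂, (R−Rᵀ)₁₃, (R−Rᵀ)₂₁) / (2 sinθ) = (-0.969428, +0.219939, +0.108791)
rvec = θ·k = (-0.542647, +0.123113, +0.060897)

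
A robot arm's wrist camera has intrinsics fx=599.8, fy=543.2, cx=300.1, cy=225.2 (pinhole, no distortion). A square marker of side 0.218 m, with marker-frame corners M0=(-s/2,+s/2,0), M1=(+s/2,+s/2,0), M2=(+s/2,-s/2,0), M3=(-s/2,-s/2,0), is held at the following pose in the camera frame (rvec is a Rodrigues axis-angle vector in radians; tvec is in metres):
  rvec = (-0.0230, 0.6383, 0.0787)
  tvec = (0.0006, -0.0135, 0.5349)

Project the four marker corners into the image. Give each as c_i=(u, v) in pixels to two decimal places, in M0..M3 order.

Intrinsics K: fx=599.8, fy=543.2, cx=300.1, cy=225.2
Marker side s = 0.218 m; corners in marker frame (Z=0):
  M0 = (-0.1090, +0.1090, 0)
  M1 = (+0.1090, +0.1090, 0)
  M2 = (+0.1090, -0.1090, 0)
  M3 = (-0.1090, -0.1090, 0)
rvec = (-0.0230, 0.6383, 0.0787), |rvec| = θ = 0.64354 rad = 36.872°
Rodrigues: sinθ=0.60003, 1−cosθ=0.20003; R = I + sinθ·[k]× + (1−cosθ)·[k]×²:
    [+0.80023 -0.08047 +0.59427]
    [+0.06629 +0.99675 +0.04571]
    [-0.59602 +0.00282 +0.80297]
t = (0.0006, -0.0135, 0.5349) m
M0: Pc = R·M0+t = (-0.09540, +0.08792, +0.60017); u = 599.8·(-0.09540)/0.60017 + 300.1 = 204.7631, v = 543.2·(+0.08792)/0.60017 + 225.2 = 304.7745
M1: Pc = R·M1+t = (+0.07905, +0.10237, +0.47024); u = 599.8·(+0.07905)/0.47024 + 300.1 = 400.9344, v = 543.2·(+0.10237)/0.47024 + 225.2 = 343.4547
M2: Pc = R·M2+t = (+0.09660, -0.11492, +0.46963); u = 599.8·(+0.09660)/0.46963 + 300.1 = 423.4711, v = 543.2·(-0.11492)/0.46963 + 225.2 = 92.2756
M3: Pc = R·M3+t = (-0.07785, -0.12937, +0.59956); u = 599.8·(-0.07785)/0.59956 + 300.1 = 222.2149, v = 543.2·(-0.12937)/0.59956 + 225.2 = 107.9895

c0=(204.76, 304.77) c1=(400.93, 343.45) c2=(423.47, 92.28) c3=(222.21, 107.99)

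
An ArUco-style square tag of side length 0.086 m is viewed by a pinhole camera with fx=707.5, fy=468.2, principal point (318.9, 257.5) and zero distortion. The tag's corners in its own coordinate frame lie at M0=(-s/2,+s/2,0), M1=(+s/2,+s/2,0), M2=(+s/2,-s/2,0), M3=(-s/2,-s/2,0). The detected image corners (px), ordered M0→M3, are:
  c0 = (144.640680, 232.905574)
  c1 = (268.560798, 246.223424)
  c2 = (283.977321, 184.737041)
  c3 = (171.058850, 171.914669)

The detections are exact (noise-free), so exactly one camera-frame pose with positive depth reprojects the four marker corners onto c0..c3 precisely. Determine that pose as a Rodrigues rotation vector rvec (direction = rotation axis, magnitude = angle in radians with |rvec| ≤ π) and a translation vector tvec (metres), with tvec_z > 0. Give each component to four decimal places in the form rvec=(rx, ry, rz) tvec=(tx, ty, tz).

rvec=(-0.5667, -0.1113, 0.1364) tvec=(-0.0731, -0.0546, 0.5121)

Intrinsics K: fx=707.5, fy=468.2, cx=318.9, cy=257.5
Marker side s = 0.086 m; corners in marker frame (Z=0):
  M0 = (-0.0430, +0.0430, 0)
  M1 = (+0.0430, +0.0430, 0)
  M2 = (+0.0430, -0.0430, 0)
  M3 = (-0.0430, -0.0430, 0)
Detected image corners:
  c0 = (144.640680, 232.905574) px
  c1 = (268.560798, 246.223424) px
  c2 = (283.977321, 184.737041) px
  c3 = (171.058850, 171.914669) px
Planar DLT: solve 8×8 A·h = b for H (H[2,2]=1):
  H  [+1402.60983 -472.30563 +217.86965]
  H  [+179.32848 +491.22827 +207.59039]
  H  [+0.13152 -1.05705 +1.00000]
B = K⁻¹H; ‖b₁‖=1.952571, ‖b₂‖=1.952571; λ = 2/(‖b₁‖+‖b₂‖) = 0.512145, sign → tz>0 ⇒ λ=+0.512145
r₁ = λ·B[:,0] = (+0.98496,+0.15911,+0.06736); r₂ = λ·B[:,1] = (-0.09788,+0.83507,-0.54136)
r₃ = r₁×r₂ = (-0.14239,+0.52663,+0.83809); SVD([r₁ r₂ r₃]) → R = UVᵀ:
  R  [+0.98496 -0.09788 -0.14239]
  R  [+0.15911 +0.83507 +0.52663]
  R  [+0.06736 -0.54136 +0.83809]
t = (-0.07313, -0.05459, +0.51215) m
tr R = 2.658119; θ = arccos((tr R − 1)/2) = 0.593373 rad = 33.998°
axis k = ((R−Rᵀ)₃₂, (R−Rᵀ)₁₃, (R−Rᵀ)₂₁) / (2 sinθ) = (-0.954994, -0.187556, +0.229801)
rvec = θ·k = (-0.566667, -0.111291, +0.136358)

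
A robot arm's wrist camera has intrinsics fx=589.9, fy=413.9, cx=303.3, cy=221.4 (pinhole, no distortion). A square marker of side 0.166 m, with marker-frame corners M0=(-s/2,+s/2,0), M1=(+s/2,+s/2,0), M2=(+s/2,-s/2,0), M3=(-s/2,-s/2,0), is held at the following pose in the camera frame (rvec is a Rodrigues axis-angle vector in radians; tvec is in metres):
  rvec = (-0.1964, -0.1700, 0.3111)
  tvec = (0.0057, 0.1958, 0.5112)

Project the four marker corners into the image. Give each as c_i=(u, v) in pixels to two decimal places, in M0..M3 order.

c0=(185.91, 433.33) c1=(373.24, 467.36) c2=(420.43, 332.32) c3=(248.18, 294.79)

Intrinsics K: fx=589.9, fy=413.9, cx=303.3, cy=221.4
Marker side s = 0.166 m; corners in marker frame (Z=0):
  M0 = (-0.0830, +0.0830, 0)
  M1 = (+0.0830, +0.0830, 0)
  M2 = (+0.0830, -0.0830, 0)
  M3 = (-0.0830, -0.0830, 0)
rvec = (-0.1964, -0.1700, 0.3111), |rvec| = θ = 0.40529 rad = 23.221°
Rodrigues: sinθ=0.39428, 1−cosθ=0.08101; R = I + sinθ·[k]× + (1−cosθ)·[k]×²:
    [+0.93801 -0.28619 -0.19552]
    [+0.31912 +0.93324 +0.16498]
    [+0.13525 -0.21715 +0.96672]
t = (0.0057, 0.1958, 0.5112) m
M0: Pc = R·M0+t = (-0.09591, +0.24677, +0.48195); u = 589.9·(-0.09591)/0.48195 + 303.3 = 185.9094, v = 413.9·(+0.24677)/0.48195 + 221.4 = 433.3284
M1: Pc = R·M1+t = (+0.05980, +0.29975, +0.50440); u = 589.9·(+0.05980)/0.50440 + 303.3 = 373.2383, v = 413.9·(+0.29975)/0.50440 + 221.4 = 467.3643
M2: Pc = R·M2+t = (+0.10731, +0.14483, +0.54045); u = 589.9·(+0.10731)/0.54045 + 303.3 = 420.4273, v = 413.9·(+0.14483)/0.54045 + 221.4 = 332.3155
M3: Pc = R·M3+t = (-0.04840, +0.09185, +0.51800); u = 589.9·(-0.04840)/0.51800 + 303.3 = 248.1798, v = 413.9·(+0.09185)/0.51800 + 221.4 = 294.7948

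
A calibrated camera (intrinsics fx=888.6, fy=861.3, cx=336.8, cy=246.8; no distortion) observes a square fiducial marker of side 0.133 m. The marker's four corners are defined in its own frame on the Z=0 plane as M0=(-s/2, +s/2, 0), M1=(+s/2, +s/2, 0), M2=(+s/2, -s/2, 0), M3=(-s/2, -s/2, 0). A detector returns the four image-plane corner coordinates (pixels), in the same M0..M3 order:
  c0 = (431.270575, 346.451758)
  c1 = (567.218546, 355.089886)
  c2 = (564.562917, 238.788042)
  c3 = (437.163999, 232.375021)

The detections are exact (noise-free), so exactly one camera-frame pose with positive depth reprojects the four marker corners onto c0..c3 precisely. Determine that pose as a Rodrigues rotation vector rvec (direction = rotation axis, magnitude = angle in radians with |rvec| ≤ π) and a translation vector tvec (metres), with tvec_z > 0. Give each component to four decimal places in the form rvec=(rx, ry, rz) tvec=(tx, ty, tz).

Intrinsics K: fx=888.6, fy=861.3, cx=336.8, cy=246.8
Marker side s = 0.133 m; corners in marker frame (Z=0):
  M0 = (-0.0665, +0.0665, 0)
  M1 = (+0.0665, +0.0665, 0)
  M2 = (+0.0665, -0.0665, 0)
  M3 = (-0.0665, -0.0665, 0)
Detected image corners:
  c0 = (431.270575, 346.451758) px
  c1 = (567.218546, 355.089886) px
  c2 = (564.562917, 238.788042) px
  c3 = (437.163999, 232.375021) px
Planar DLT: solve 8×8 A·h = b for H (H[2,2]=1):
  H  [+932.34531 -257.22025 +499.58451]
  H  [+23.10689 +722.49480 +291.27280]
  H  [-0.11326 -0.48956 +1.00000]
B = K⁻¹H; ‖b₁‖=1.099612, ‖b₂‖=1.099612; λ = 2/(‖b₁‖+‖b₂‖) = 0.909412, sign → tz>0 ⇒ λ=+0.909412
r₁ = λ·B[:,0] = (+0.99322,+0.05391,-0.10300); r₂ = λ·B[:,1] = (-0.09450,+0.89043,-0.44521)
r₃ = r₁×r₂ = (+0.06771,+0.45193,+0.88948); SVD([r₁ r₂ r₃]) → R = UVᵀ:
  R  [+0.99322 -0.09450 +0.06771]
  R  [+0.05391 +0.89043 +0.45193]
  R  [-0.10300 -0.44521 +0.88948]
t = (+0.16660, +0.04696, +0.90941) m
tr R = 2.773127; θ = arccos((tr R − 1)/2) = 0.480933 rad = 27.555°
axis k = ((R−Rᵀ)₃₂, (R−Rᵀ)₁₃, (R−Rᵀ)₂₁) / (2 sinθ) = (-0.969654, +0.184504, +0.160406)
rvec = θ·k = (-0.466338, +0.088734, +0.077145)

rvec=(-0.4663, 0.0887, 0.0771) tvec=(0.1666, 0.0470, 0.9094)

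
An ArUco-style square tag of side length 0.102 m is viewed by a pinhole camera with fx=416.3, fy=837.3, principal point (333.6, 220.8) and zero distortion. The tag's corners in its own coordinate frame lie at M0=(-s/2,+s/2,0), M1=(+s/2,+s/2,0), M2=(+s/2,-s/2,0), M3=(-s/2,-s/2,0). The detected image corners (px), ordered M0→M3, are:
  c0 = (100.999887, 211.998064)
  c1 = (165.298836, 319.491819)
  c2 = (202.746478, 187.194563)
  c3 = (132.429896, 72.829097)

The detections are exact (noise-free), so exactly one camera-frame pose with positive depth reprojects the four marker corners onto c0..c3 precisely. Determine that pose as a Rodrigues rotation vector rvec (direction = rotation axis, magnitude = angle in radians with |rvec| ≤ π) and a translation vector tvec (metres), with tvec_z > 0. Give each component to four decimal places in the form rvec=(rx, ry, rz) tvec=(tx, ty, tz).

Intrinsics K: fx=416.3, fy=837.3, cx=333.6, cy=220.8
Marker side s = 0.102 m; corners in marker frame (Z=0):
  M0 = (-0.0510, +0.0510, 0)
  M1 = (+0.0510, +0.0510, 0)
  M2 = (+0.0510, -0.0510, 0)
  M3 = (-0.0510, -0.0510, 0)
Detected image corners:
  c0 = (100.999887, 211.998064) px
  c1 = (165.298836, 319.491819) px
  c2 = (202.746478, 187.194563) px
  c3 = (132.429896, 72.829097) px
Planar DLT: solve 8×8 A·h = b for H (H[2,2]=1):
  H  [+635.35353 -217.53706 +149.40247]
  H  [+1055.47812 +1488.72024 +200.19862]
  H  [-0.15513 +0.79714 +1.00000]
B = K⁻¹H; ‖b₁‖=2.107629, ‖b₂‖=2.107629; λ = 2/(‖b₁‖+‖b₂‖) = 0.474467, sign → tz>0 ⇒ λ=+0.474467
r₁ = λ·B[:,0] = (+0.78311,+0.61751,-0.07361); r₂ = λ·B[:,1] = (-0.55101,+0.74386,+0.37822)
r₃ = r₁×r₂ = (+0.28831,-0.25563,+0.92279); SVD([r₁ r₂ r₃]) → R = UVᵀ:
  R  [+0.78311 -0.55101 +0.28831]
  R  [+0.61751 +0.74386 -0.25563]
  R  [-0.07361 +0.37822 +0.92279]
t = (-0.20993, -0.01167, +0.47447) m
tr R = 2.449762; θ = arccos((tr R − 1)/2) = 0.759935 rad = 43.541°
axis k = ((R−Rᵀ)₃₂, (R−Rᵀ)₁₃, (R−Rᵀ)₂₁) / (2 sinθ) = (+0.460059, +0.262684, +0.848141)
rvec = θ·k = (+0.349614, +0.199622, +0.644532)

rvec=(0.3496, 0.1996, 0.6445) tvec=(-0.2099, -0.0117, 0.4745)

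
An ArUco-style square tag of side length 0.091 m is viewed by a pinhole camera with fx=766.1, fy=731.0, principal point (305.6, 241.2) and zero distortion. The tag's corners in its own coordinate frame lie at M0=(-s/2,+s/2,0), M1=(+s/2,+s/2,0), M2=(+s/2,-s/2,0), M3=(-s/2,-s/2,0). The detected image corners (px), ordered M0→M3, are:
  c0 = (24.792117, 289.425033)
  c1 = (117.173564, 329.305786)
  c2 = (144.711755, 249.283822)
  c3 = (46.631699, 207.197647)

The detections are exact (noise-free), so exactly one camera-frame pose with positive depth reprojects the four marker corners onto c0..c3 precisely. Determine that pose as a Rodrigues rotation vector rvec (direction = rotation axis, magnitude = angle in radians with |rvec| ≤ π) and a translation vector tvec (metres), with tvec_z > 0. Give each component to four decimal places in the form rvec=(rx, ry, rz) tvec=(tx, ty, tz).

rvec=(0.4359, 0.1130, 0.4093) tvec=(-0.1932, 0.0262, 0.6645)

Intrinsics K: fx=766.1, fy=731.0, cx=305.6, cy=241.2
Marker side s = 0.091 m; corners in marker frame (Z=0):
  M0 = (-0.0455, +0.0455, 0)
  M1 = (+0.0455, +0.0455, 0)
  M2 = (+0.0455, -0.0455, 0)
  M3 = (-0.0455, -0.0455, 0)
Detected image corners:
  c0 = (24.792117, 289.425033) px
  c1 = (117.173564, 329.305786) px
  c2 = (144.711755, 249.283822) px
  c3 = (46.631699, 207.197647) px
Planar DLT: solve 8×8 A·h = b for H (H[2,2]=1):
  H  [+1043.10047 -217.10889 +82.89815]
  H  [+442.05632 +1066.19459 +269.97495]
  H  [-0.02959 +0.64991 +1.00000]
B = K⁻¹H; ‖b₁‖=1.504869, ‖b₂‖=1.504869; λ = 2/(‖b₁‖+‖b₂‖) = 0.664509, sign → tz>0 ⇒ λ=+0.664509
r₁ = λ·B[:,0] = (+0.91262,+0.40833,-0.01966); r₂ = λ·B[:,1] = (-0.36059,+0.82672,+0.43187)
r₃ = r₁×r₂ = (+0.19260,-0.38705,+0.90172); SVD([r₁ r₂ r₃]) → R = UVᵀ:
  R  [+0.91262 -0.36059 +0.19260]
  R  [+0.40833 +0.82672 -0.38705]
  R  [-0.01966 +0.43187 +0.90172]
t = (-0.19317, +0.02616, +0.66451) m
tr R = 2.641056; θ = arccos((tr R − 1)/2) = 0.608462 rad = 34.862°
axis k = ((R−Rᵀ)₃₂, (R−Rᵀ)₁₃, (R−Rᵀ)₂₁) / (2 sinθ) = (+0.716331, +0.185673, +0.672604)
rvec = θ·k = (+0.435860, +0.112975, +0.409254)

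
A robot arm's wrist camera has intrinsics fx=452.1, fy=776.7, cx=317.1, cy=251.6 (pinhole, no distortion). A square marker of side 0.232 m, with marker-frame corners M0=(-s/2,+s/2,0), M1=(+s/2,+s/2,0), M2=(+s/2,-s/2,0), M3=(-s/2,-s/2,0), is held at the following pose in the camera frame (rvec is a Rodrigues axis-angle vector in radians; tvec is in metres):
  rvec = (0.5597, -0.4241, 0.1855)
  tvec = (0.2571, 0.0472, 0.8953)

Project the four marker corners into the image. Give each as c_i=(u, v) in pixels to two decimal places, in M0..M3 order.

c0=(377.48, 370.24) c1=(465.40, 368.30) c2=(517.04, 214.12) c3=(423.51, 196.50)

Intrinsics K: fx=452.1, fy=776.7, cx=317.1, cy=251.6
Marker side s = 0.232 m; corners in marker frame (Z=0):
  M0 = (-0.1160, +0.1160, 0)
  M1 = (+0.1160, +0.1160, 0)
  M2 = (+0.1160, -0.1160, 0)
  M3 = (-0.1160, -0.1160, 0)
rvec = (0.5597, -0.4241, 0.1855), |rvec| = θ = 0.72632 rad = 41.615°
Rodrigues: sinθ=0.66412, 1−cosθ=0.25237; R = I + sinθ·[k]× + (1−cosθ)·[k]×²:
    [+0.89749 -0.28317 -0.33811]
    [+0.05606 +0.83367 -0.54941]
    [+0.43745 +0.47414 +0.76409]
t = (0.2571, 0.0472, 0.8953) m
M0: Pc = R·M0+t = (+0.12014, +0.13740, +0.89956); u = 452.1·(+0.12014)/0.89956 + 317.1 = 377.4816, v = 776.7·(+0.13740)/0.89956 + 251.6 = 370.2377
M1: Pc = R·M1+t = (+0.32836, +0.15041, +1.00104); u = 452.1·(+0.32836)/1.00104 + 317.1 = 465.3972, v = 776.7·(+0.15041)/1.00104 + 251.6 = 368.3005
M2: Pc = R·M2+t = (+0.39406, -0.04300, +0.89104); u = 452.1·(+0.39406)/0.89104 + 317.1 = 517.0375, v = 776.7·(-0.04300)/0.89104 + 251.6 = 214.1152
M3: Pc = R·M3+t = (+0.18584, -0.05601, +0.78956); u = 452.1·(+0.18584)/0.78956 + 317.1 = 423.5115, v = 776.7·(-0.05601)/0.78956 + 251.6 = 196.5034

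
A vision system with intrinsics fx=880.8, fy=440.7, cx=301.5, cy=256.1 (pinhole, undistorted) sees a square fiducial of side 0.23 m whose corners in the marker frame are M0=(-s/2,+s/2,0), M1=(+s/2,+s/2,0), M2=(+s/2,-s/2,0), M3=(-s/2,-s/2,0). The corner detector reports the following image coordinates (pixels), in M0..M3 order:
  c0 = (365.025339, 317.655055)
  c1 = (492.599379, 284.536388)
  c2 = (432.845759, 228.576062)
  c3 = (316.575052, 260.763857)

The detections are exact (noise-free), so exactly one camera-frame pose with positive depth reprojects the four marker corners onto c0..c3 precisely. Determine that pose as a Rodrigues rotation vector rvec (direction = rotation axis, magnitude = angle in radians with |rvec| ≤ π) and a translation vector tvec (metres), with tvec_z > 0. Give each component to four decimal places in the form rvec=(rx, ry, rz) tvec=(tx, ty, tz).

Intrinsics K: fx=880.8, fy=440.7, cx=301.5, cy=256.1
Marker side s = 0.23 m; corners in marker frame (Z=0):
  M0 = (-0.1150, +0.1150, 0)
  M1 = (+0.1150, +0.1150, 0)
  M2 = (+0.1150, -0.1150, 0)
  M3 = (-0.1150, -0.1150, 0)
Detected image corners:
  c0 = (365.025339, 317.655055) px
  c1 = (492.599379, 284.536388) px
  c2 = (432.845759, 228.576062) px
  c3 = (316.575052, 260.763857) px
Planar DLT: solve 8×8 A·h = b for H (H[2,2]=1):
  H  [+477.48119 +95.83319 +399.78381]
  H  [-176.96355 +150.92823 +272.00141]
  H  [-0.12853 -0.34605 +1.00000]
B = K⁻¹H; ‖b₁‖=0.683275, ‖b₂‖=0.683275; λ = 2/(‖b₁‖+‖b₂‖) = 1.463539, sign → tz>0 ⇒ λ=+1.463539
r₁ = λ·B[:,0] = (+0.85777,-0.47837,-0.18811); r₂ = λ·B[:,1] = (+0.33260,+0.79554,-0.50646)
r₃ = r₁×r₂ = (+0.39192,+0.37186,+0.84150); SVD([r₁ r₂ r₃]) → R = UVᵀ:
  R  [+0.85777 +0.33260 +0.39192]
  R  [-0.47837 +0.79554 +0.37186]
  R  [-0.18811 -0.50646 +0.84150]
t = (+0.16331, +0.05281, +1.46354) m
tr R = 2.494807; θ = arccos((tr R − 1)/2) = 0.726651 rad = 41.634°
axis k = ((R−Rᵀ)₃₂, (R−Rᵀ)₁₃, (R−Rᵀ)₂₁) / (2 sinθ) = (-0.661016, +0.436526, -0.610330)
rvec = θ·k = (-0.480328, +0.317202, -0.443497)

rvec=(-0.4803, 0.3172, -0.4435) tvec=(0.1633, 0.0528, 1.4635)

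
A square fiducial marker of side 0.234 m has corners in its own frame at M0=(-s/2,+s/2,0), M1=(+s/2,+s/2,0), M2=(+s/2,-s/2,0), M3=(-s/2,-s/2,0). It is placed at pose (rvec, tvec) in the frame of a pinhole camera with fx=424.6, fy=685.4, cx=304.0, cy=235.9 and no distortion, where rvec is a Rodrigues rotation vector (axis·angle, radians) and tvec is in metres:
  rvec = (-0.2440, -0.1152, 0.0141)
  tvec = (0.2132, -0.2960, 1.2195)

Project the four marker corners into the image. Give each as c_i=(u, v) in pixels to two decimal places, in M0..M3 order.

Intrinsics K: fx=424.6, fy=685.4, cx=304.0, cy=235.9
Marker side s = 0.234 m; corners in marker frame (Z=0):
  M0 = (-0.1170, +0.1170, 0)
  M1 = (+0.1170, +0.1170, 0)
  M2 = (+0.1170, -0.1170, 0)
  M3 = (-0.1170, -0.1170, 0)
rvec = (-0.2440, -0.1152, 0.0141), |rvec| = θ = 0.27020 rad = 15.481°
Rodrigues: sinθ=0.26692, 1−cosθ=0.03628; R = I + sinθ·[k]× + (1−cosθ)·[k]×²:
    [+0.99331 +0.00004 -0.11551]
    [+0.02790 +0.97031 +0.24023]
    [+0.11209 -0.24185 +0.96382]
t = (0.2132, -0.2960, 1.2195) m
M0: Pc = R·M0+t = (+0.09699, -0.18574, +1.17809); u = 424.6·(+0.09699)/1.17809 + 304.0 = 338.9558, v = 685.4·(-0.18574)/1.17809 + 235.9 = 127.8399
M1: Pc = R·M1+t = (+0.32942, -0.17921, +1.20432); u = 424.6·(+0.32942)/1.20432 + 304.0 = 420.1423, v = 685.4·(-0.17921)/1.20432 + 235.9 = 133.9087
M2: Pc = R·M2+t = (+0.32941, -0.40626, +1.26091); u = 424.6·(+0.32941)/1.26091 + 304.0 = 414.9264, v = 685.4·(-0.40626)/1.26091 + 235.9 = 15.0657
M3: Pc = R·M3+t = (+0.09698, -0.41279, +1.23468); u = 424.6·(+0.09698)/1.23468 + 304.0 = 337.3504, v = 685.4·(-0.41279)/1.23468 + 235.9 = 6.7503

c0=(338.96, 127.84) c1=(420.14, 133.91) c2=(414.93, 15.07) c3=(337.35, 6.75)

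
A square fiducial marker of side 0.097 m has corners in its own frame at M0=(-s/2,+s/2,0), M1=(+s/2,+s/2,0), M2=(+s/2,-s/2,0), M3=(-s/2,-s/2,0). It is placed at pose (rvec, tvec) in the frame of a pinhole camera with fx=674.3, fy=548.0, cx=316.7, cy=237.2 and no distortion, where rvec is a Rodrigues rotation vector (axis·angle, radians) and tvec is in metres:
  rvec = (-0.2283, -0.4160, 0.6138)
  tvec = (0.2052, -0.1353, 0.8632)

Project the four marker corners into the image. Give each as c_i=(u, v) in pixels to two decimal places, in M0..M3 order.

Intrinsics K: fx=674.3, fy=548.0, cx=316.7, cy=237.2
Marker side s = 0.097 m; corners in marker frame (Z=0):
  M0 = (-0.0485, +0.0485, 0)
  M1 = (+0.0485, +0.0485, 0)
  M2 = (+0.0485, -0.0485, 0)
  M3 = (-0.0485, -0.0485, 0)
rvec = (-0.2283, -0.4160, 0.6138), |rvec| = θ = 0.77584 rad = 44.452°
Rodrigues: sinθ=0.70032, 1−cosθ=0.28617; R = I + sinθ·[k]× + (1−cosθ)·[k]×²:
    [+0.73861 -0.50890 -0.44213]
    [+0.59920 +0.79611 +0.08468]
    [+0.30888 -0.32747 +0.89295]
t = (0.2052, -0.1353, 0.8632) m
M0: Pc = R·M0+t = (+0.14470, -0.12575, +0.83234); u = 674.3·(+0.14470)/0.83234 + 316.7 = 433.9222, v = 548.0·(-0.12575)/0.83234 + 237.2 = 154.4077
M1: Pc = R·M1+t = (+0.21634, -0.06763, +0.86230); u = 674.3·(+0.21634)/0.86230 + 316.7 = 485.8744, v = 548.0·(-0.06763)/0.86230 + 237.2 = 194.2220
M2: Pc = R·M2+t = (+0.26570, -0.14485, +0.89406); u = 674.3·(+0.26570)/0.89406 + 316.7 = 517.0934, v = 548.0·(-0.14485)/0.89406 + 237.2 = 148.4168
M3: Pc = R·M3+t = (+0.19406, -0.20297, +0.86410); u = 674.3·(+0.19406)/0.86410 + 316.7 = 468.1335, v = 548.0·(-0.20297)/0.86410 + 237.2 = 108.4779

c0=(433.92, 154.41) c1=(485.87, 194.22) c2=(517.09, 148.42) c3=(468.13, 108.48)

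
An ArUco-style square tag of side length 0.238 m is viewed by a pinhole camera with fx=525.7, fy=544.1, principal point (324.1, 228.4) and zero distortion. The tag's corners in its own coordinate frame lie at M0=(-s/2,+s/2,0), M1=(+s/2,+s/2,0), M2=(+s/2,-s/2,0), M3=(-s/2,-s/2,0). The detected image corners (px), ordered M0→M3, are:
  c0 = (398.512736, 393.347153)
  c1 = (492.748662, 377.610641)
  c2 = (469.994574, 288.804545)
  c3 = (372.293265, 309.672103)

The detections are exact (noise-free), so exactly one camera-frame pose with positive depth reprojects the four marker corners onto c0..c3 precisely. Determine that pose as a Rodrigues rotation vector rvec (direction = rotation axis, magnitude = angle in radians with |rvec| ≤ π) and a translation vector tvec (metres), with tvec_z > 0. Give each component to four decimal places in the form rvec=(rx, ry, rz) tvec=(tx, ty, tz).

Intrinsics K: fx=525.7, fy=544.1, cx=324.1, cy=228.4
Marker side s = 0.238 m; corners in marker frame (Z=0):
  M0 = (-0.1190, +0.1190, 0)
  M1 = (+0.1190, +0.1190, 0)
  M2 = (+0.1190, -0.1190, 0)
  M3 = (-0.1190, -0.1190, 0)
Detected image corners:
  c0 = (398.512736, 393.347153) px
  c1 = (492.748662, 377.610641) px
  c2 = (469.994574, 288.804545) px
  c3 = (372.293265, 309.672103) px
Planar DLT: solve 8×8 A·h = b for H (H[2,2]=1):
  H  [+313.51395 +191.66456 +432.50544]
  H  [-147.36883 +432.08074 +343.63262]
  H  [-0.20660 +0.20444 +1.00000]
B = K⁻¹H; ‖b₁‖=0.774851, ‖b₂‖=0.774851; λ = 2/(‖b₁‖+‖b₂‖) = 1.290571, sign → tz>0 ⇒ λ=+1.290571
r₁ = λ·B[:,0] = (+0.93405,-0.23762,-0.26663); r₂ = λ·B[:,1] = (+0.30787,+0.91411,+0.26384)
r₃ = r₁×r₂ = (+0.18104,-0.32853,+0.92698); SVD([r₁ r₂ r₃]) → R = UVᵀ:
  R  [+0.93405 +0.30787 +0.18104]
  R  [-0.23762 +0.91411 -0.32853]
  R  [-0.26663 +0.26384 +0.92698]
t = (+0.26613, +0.27332, +1.29057) m
tr R = 2.775143; θ = arccos((tr R − 1)/2) = 0.478750 rad = 27.430°
axis k = ((R−Rᵀ)₃₂, (R−Rᵀ)₁₃, (R−Rᵀ)₂₁) / (2 sinθ) = (+0.642938, +0.485893, -0.592063)
rvec = θ·k = (+0.307807, +0.232622, -0.283450)

rvec=(0.3078, 0.2326, -0.2835) tvec=(0.2661, 0.2733, 1.2906)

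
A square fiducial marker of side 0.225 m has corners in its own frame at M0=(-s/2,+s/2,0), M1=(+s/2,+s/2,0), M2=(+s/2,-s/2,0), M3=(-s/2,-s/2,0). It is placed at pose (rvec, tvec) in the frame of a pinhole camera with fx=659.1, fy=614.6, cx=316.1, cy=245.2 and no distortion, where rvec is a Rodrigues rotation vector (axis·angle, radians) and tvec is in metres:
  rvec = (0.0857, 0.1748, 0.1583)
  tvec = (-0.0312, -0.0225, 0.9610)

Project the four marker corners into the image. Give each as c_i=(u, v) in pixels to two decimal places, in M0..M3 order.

Intrinsics K: fx=659.1, fy=614.6, cx=316.1, cy=245.2
Marker side s = 0.225 m; corners in marker frame (Z=0):
  M0 = (-0.1125, +0.1125, 0)
  M1 = (+0.1125, +0.1125, 0)
  M2 = (+0.1125, -0.1125, 0)
  M3 = (-0.1125, -0.1125, 0)
rvec = (0.0857, 0.1748, 0.1583), |rvec| = θ = 0.25092 rad = 14.376°
Rodrigues: sinθ=0.24829, 1−cosθ=0.03131; R = I + sinθ·[k]× + (1−cosθ)·[k]×²:
    [+0.97234 -0.14919 +0.17972]
    [+0.16410 +0.98388 -0.07104]
    [-0.16622 +0.09857 +0.98115]
t = (-0.0312, -0.0225, 0.9610) m
M0: Pc = R·M0+t = (-0.15737, +0.06973, +0.99079); u = 659.1·(-0.15737)/0.99079 + 316.1 = 211.4116, v = 614.6·(+0.06973)/0.99079 + 245.2 = 288.4521
M1: Pc = R·M1+t = (+0.06140, +0.10665, +0.95339); u = 659.1·(+0.06140)/0.95339 + 316.1 = 358.5499, v = 614.6·(+0.10665)/0.95339 + 245.2 = 313.9501
M2: Pc = R·M2+t = (+0.09497, -0.11473, +0.93121); u = 659.1·(+0.09497)/0.93121 + 316.1 = 383.3203, v = 614.6·(-0.11473)/0.93121 + 245.2 = 169.4807
M3: Pc = R·M3+t = (-0.12380, -0.15165, +0.96861); u = 659.1·(-0.12380)/0.96861 + 316.1 = 231.8566, v = 614.6·(-0.15165)/0.96861 + 245.2 = 148.9771

c0=(211.41, 288.45) c1=(358.55, 313.95) c2=(383.32, 169.48) c3=(231.86, 148.98)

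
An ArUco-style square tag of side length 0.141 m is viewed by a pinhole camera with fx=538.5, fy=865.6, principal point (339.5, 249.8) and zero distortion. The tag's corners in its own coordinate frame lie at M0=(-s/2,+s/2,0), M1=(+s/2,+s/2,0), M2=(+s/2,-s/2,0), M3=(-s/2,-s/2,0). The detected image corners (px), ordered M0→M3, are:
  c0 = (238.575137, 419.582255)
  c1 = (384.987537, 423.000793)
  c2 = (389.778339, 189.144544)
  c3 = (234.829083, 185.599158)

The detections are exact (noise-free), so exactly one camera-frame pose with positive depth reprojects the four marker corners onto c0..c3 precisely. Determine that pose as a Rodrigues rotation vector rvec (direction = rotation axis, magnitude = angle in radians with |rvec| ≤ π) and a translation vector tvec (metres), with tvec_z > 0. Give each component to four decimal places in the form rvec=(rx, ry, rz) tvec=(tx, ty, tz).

rvec=(0.2040, 0.0025, 0.0142) tvec=(-0.0257, 0.0337, 0.5042)

Intrinsics K: fx=538.5, fy=865.6, cx=339.5, cy=249.8
Marker side s = 0.141 m; corners in marker frame (Z=0):
  M0 = (-0.0705, +0.0705, 0)
  M1 = (+0.0705, +0.0705, 0)
  M2 = (+0.0705, -0.0705, 0)
  M3 = (-0.0705, -0.0705, 0)
Detected image corners:
  c0 = (238.575137, 419.582255) px
  c1 = (384.987537, 423.000793) px
  c2 = (389.778339, 189.144544) px
  c3 = (234.829083, 185.599158) px
Planar DLT: solve 8×8 A·h = b for H (H[2,2]=1):
  H  [+1067.13459 +121.67930 +312.02379]
  H  [+24.03226 +1781.28613 +307.64456]
  H  [-0.00214 +0.40180 +1.00000]
B = K⁻¹H; ‖b₁‖=1.983230, ‖b₂‖=1.983230; λ = 2/(‖b₁‖+‖b₂‖) = 0.504228, sign → tz>0 ⇒ λ=+0.504228
r₁ = λ·B[:,0] = (+0.99990,+0.01431,-0.00108); r₂ = λ·B[:,1] = (-0.01380,+0.97916,+0.20260)
r₃ = r₁×r₂ = (+0.00395,-0.20256,+0.97926); SVD([r₁ r₂ r₃]) → R = UVᵀ:
  R  [+0.99990 -0.01380 +0.00395]
  R  [+0.01431 +0.97916 -0.20256]
  R  [-0.00108 +0.20260 +0.97926]
t = (-0.02573, +0.03370, +0.50423) m
tr R = 2.958322; θ = arccos((tr R − 1)/2) = 0.204507 rad = 11.717°
axis k = ((R−Rᵀ)₃₂, (R−Rᵀ)₁₃, (R−Rᵀ)₂₁) / (2 sinθ) = (+0.997526, +0.012384, +0.069195)
rvec = θ·k = (+0.204001, +0.002533, +0.014151)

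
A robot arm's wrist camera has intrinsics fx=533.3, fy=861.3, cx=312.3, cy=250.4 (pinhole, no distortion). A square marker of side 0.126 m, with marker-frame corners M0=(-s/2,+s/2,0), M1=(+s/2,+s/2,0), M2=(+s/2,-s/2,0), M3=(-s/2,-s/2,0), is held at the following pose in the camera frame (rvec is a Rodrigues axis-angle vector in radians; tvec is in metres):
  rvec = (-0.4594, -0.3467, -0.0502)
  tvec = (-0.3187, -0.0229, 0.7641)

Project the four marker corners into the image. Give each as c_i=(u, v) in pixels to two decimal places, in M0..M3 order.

c0=(36.63, 288.50) c1=(135.44, 290.64) c2=(136.79, 168.26) c3=(44.94, 159.47)

Intrinsics K: fx=533.3, fy=861.3, cx=312.3, cy=250.4
Marker side s = 0.126 m; corners in marker frame (Z=0):
  M0 = (-0.0630, +0.0630, 0)
  M1 = (+0.0630, +0.0630, 0)
  M2 = (+0.0630, -0.0630, 0)
  M3 = (-0.0630, -0.0630, 0)
rvec = (-0.4594, -0.3467, -0.0502), |rvec| = θ = 0.57773 rad = 33.101°
Rodrigues: sinθ=0.54612, 1−cosθ=0.16229; R = I + sinθ·[k]× + (1−cosθ)·[k]×²:
    [+0.94033 +0.12490 -0.31652]
    [+0.02999 +0.89615 +0.44273]
    [+0.33895 -0.42580 +0.83893]
t = (-0.3187, -0.0229, 0.7641) m
M0: Pc = R·M0+t = (-0.37007, +0.03167, +0.71592); u = 533.3·(-0.37007)/0.71592 + 312.3 = 36.6279, v = 861.3·(+0.03167)/0.71592 + 250.4 = 288.4988
M1: Pc = R·M1+t = (-0.25159, +0.03545, +0.75863); u = 533.3·(-0.25159)/0.75863 + 312.3 = 135.4369, v = 861.3·(+0.03545)/0.75863 + 250.4 = 290.6446
M2: Pc = R·M2+t = (-0.26733, -0.07747, +0.81228); u = 533.3·(-0.26733)/0.81228 + 312.3 = 136.7864, v = 861.3·(-0.07747)/0.81228 + 250.4 = 168.2567
M3: Pc = R·M3+t = (-0.38581, -0.08125, +0.76957); u = 533.3·(-0.38581)/0.76957 + 312.3 = 44.9409, v = 861.3·(-0.08125)/0.76957 + 250.4 = 159.4687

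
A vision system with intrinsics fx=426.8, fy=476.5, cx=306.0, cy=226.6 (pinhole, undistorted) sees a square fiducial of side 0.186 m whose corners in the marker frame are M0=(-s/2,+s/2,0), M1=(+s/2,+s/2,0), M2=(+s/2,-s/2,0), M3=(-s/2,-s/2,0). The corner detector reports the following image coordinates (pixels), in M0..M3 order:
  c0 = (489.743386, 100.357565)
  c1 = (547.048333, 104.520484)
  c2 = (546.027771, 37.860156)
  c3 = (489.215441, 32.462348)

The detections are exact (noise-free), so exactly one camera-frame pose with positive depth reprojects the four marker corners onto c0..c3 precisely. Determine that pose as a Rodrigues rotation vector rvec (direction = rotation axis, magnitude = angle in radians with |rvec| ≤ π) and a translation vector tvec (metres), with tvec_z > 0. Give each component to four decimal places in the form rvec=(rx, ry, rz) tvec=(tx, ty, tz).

rvec=(-0.0603, -0.1326, 0.0221) tvec=(0.6406, -0.4268, 1.2879)

Intrinsics K: fx=426.8, fy=476.5, cx=306.0, cy=226.6
Marker side s = 0.186 m; corners in marker frame (Z=0):
  M0 = (-0.0930, +0.0930, 0)
  M1 = (+0.0930, +0.0930, 0)
  M2 = (+0.0930, -0.0930, 0)
  M3 = (-0.0930, -0.0930, 0)
Detected image corners:
  c0 = (489.743386, 100.357565) px
  c1 = (547.048333, 104.520484) px
  c2 = (546.027771, 37.860156) px
  c3 = (489.215441, 32.462348) px
Planar DLT: solve 8×8 A·h = b for H (H[2,2]=1):
  H  [+359.63919 -20.58660 +518.27785]
  H  [+32.73874 +358.38816 +68.67328]
  H  [+0.10208 -0.04780 +1.00000]
B = K⁻¹H; ‖b₁‖=0.776457, ‖b₂‖=0.776457; λ = 2/(‖b₁‖+‖b₂‖) = 1.287901, sign → tz>0 ⇒ λ=+1.287901
r₁ = λ·B[:,0] = (+0.99098,+0.02597,+0.13147); r₂ = λ·B[:,1] = (-0.01798,+0.99794,-0.06156)
r₃ = r₁×r₂ = (-0.13280,+0.05864,+0.98941); SVD([r₁ r₂ r₃]) → R = UVᵀ:
  R  [+0.99098 -0.01798 -0.13280]
  R  [+0.02597 +0.99794 +0.05864]
  R  [+0.13147 -0.06156 +0.98941]
t = (+0.64056, -0.42685, +1.28790) m
tr R = 2.978328; θ = arccos((tr R − 1)/2) = 0.147347 rad = 8.442°
axis k = ((R−Rᵀ)₃₂, (R−Rᵀ)₁₃, (R−Rᵀ)₂₁) / (2 sinθ) = (-0.409391, -0.899998, +0.149678)
rvec = θ·k = (-0.060323, -0.132612, +0.022055)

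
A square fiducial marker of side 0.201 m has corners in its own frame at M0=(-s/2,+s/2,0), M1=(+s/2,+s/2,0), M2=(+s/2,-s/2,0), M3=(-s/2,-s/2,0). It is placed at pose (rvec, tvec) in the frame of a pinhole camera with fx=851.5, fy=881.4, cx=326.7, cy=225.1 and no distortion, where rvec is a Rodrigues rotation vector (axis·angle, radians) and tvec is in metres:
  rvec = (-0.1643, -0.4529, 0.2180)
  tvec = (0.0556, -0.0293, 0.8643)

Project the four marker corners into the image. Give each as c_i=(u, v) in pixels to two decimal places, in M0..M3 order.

c0=(273.88, 272.34) c1=(448.31, 316.78) c2=(474.61, 128.46) c3=(311.30, 67.58)

Intrinsics K: fx=851.5, fy=881.4, cx=326.7, cy=225.1
Marker side s = 0.201 m; corners in marker frame (Z=0):
  M0 = (-0.1005, +0.1005, 0)
  M1 = (+0.1005, +0.1005, 0)
  M2 = (+0.1005, -0.1005, 0)
  M3 = (-0.1005, -0.1005, 0)
rvec = (-0.1643, -0.4529, 0.2180), |rvec| = θ = 0.52881 rad = 30.298°
Rodrigues: sinθ=0.50450, 1−cosθ=0.13659; R = I + sinθ·[k]× + (1−cosθ)·[k]×²:
    [+0.87660 -0.17163 -0.44958]
    [+0.24433 +0.96360 +0.10852]
    [+0.41459 -0.20498 +0.88662]
t = (0.0556, -0.0293, 0.8643) m
M0: Pc = R·M0+t = (-0.04975, +0.04299, +0.80203); u = 851.5·(-0.04975)/0.80203 + 326.7 = 273.8847, v = 881.4·(+0.04299)/0.80203 + 225.1 = 272.3408
M1: Pc = R·M1+t = (+0.12645, +0.09210, +0.88537); u = 851.5·(+0.12645)/0.88537 + 326.7 = 448.3118, v = 881.4·(+0.09210)/0.88537 + 225.1 = 316.7843
M2: Pc = R·M2+t = (+0.16095, -0.10159, +0.92657); u = 851.5·(+0.16095)/0.92657 + 326.7 = 474.6078, v = 881.4·(-0.10159)/0.92657 + 225.1 = 128.4650
M3: Pc = R·M3+t = (-0.01525, -0.15070, +0.84323); u = 851.5·(-0.01525)/0.84323 + 326.7 = 311.3019, v = 881.4·(-0.15070)/0.84323 + 225.1 = 67.5824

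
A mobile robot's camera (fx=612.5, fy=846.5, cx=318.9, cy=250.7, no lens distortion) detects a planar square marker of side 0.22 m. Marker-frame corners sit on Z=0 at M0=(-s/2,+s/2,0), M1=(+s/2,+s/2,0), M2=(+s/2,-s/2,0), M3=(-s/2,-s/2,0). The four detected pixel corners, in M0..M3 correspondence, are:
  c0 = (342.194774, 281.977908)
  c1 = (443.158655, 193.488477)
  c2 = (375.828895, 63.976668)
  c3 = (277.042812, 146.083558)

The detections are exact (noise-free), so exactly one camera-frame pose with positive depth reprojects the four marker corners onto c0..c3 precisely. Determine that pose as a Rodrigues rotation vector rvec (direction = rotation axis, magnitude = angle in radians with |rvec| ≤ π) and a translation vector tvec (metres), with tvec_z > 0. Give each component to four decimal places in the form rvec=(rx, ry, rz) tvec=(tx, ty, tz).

Intrinsics K: fx=612.5, fy=846.5, cx=318.9, cy=250.7
Marker side s = 0.22 m; corners in marker frame (Z=0):
  M0 = (-0.1100, +0.1100, 0)
  M1 = (+0.1100, +0.1100, 0)
  M2 = (+0.1100, -0.1100, 0)
  M3 = (-0.1100, -0.1100, 0)
Detected image corners:
  c0 = (342.194774, 281.977908) px
  c1 = (443.158655, 193.488477) px
  c2 = (375.828895, 63.976668) px
  c3 = (277.042812, 146.083558) px
Planar DLT: solve 8×8 A·h = b for H (H[2,2]=1):
  H  [+492.93537 +239.61629 +359.52935]
  H  [-368.83208 +573.69073 +169.62296]
  H  [+0.10861 -0.17115 +1.00000]
B = K⁻¹H; ‖b₁‖=0.889144, ‖b₂‖=0.889144; λ = 2/(‖b₁‖+‖b₂‖) = 1.124677, sign → tz>0 ⇒ λ=+1.124677
r₁ = λ·B[:,0] = (+0.84153,-0.52621,+0.12215); r₂ = λ·B[:,1] = (+0.54020,+0.81922,-0.19249)
r₃ = r₁×r₂ = (+0.00122,+0.22797,+0.97367); SVD([r₁ r₂ r₃]) → R = UVᵀ:
  R  [+0.84153 +0.54020 +0.00122]
  R  [-0.52621 +0.81922 +0.22797]
  R  [+0.12215 -0.19249 +0.97367]
t = (+0.07460, -0.10772, +1.12468) m
tr R = 2.634424; θ = arccos((tr R − 1)/2) = 0.614239 rad = 35.193°
axis k = ((R−Rᵀ)₃₂, (R−Rᵀ)₁₃, (R−Rᵀ)₂₁) / (2 sinθ) = (-0.364768, -0.104913, -0.925169)
rvec = θ·k = (-0.224055, -0.064442, -0.568275)

rvec=(-0.2241, -0.0644, -0.5683) tvec=(0.0746, -0.1077, 1.1247)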